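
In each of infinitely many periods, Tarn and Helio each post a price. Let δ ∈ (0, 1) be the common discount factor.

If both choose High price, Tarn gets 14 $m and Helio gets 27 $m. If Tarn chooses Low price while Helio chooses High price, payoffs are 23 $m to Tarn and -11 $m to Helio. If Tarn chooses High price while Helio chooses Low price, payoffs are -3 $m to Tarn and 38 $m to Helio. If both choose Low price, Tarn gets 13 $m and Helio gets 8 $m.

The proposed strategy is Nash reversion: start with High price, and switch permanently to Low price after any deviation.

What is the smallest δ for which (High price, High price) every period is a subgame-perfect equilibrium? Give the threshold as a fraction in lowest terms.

9/10

Tarn's threshold: (23−14)/(23−13) = 9/10.
Helio's threshold: (38−27)/(38−8) = 11/30.
9/10 > 11/30, so Tarn binds and δ* = 9/10.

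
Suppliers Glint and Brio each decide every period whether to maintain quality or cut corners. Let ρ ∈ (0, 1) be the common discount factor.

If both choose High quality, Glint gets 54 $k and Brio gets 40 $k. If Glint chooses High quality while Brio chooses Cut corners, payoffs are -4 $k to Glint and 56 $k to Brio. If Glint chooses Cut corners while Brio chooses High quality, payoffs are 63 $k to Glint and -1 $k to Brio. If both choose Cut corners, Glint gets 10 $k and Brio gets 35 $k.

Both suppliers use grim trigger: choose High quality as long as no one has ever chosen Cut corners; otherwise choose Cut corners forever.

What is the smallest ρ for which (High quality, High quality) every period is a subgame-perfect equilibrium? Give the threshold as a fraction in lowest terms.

16/21

Glint: cooperation gives 54 each period; deviation gives 63 once then 10 forever.
  54/(1−ρ) ≥ 63 + 10ρ/(1−ρ) ⇒ ρ ≥ 9/53.
Brio: cooperation gives 40 each period; deviation gives 56 once then 35 forever.
  ρ ≥ 16/21.
Both must hold, so the binding constraint is Brio's: ρ ≥ 16/21.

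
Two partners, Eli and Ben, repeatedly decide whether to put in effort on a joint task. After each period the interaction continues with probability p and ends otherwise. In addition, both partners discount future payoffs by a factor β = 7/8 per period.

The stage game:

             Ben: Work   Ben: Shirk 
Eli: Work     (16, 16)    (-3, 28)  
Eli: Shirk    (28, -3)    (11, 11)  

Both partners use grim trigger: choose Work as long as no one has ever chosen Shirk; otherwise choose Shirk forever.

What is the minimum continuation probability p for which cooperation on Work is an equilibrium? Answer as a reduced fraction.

With continuation probability p and discount β, the effective per-period discount factor is βp.
Grim-trigger IC: βp ≥ (28−16)/(28−11) = 12/17.
So p ≥ (12/17)/(7/8) = 96/119.

96/119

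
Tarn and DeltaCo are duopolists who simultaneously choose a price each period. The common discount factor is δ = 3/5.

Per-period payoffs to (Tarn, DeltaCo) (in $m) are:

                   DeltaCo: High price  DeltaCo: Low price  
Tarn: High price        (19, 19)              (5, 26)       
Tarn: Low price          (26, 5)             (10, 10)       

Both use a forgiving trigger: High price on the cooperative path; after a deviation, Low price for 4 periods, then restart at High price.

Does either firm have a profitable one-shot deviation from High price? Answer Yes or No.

No

Comparing payoff streams over the 5 periods until play realigns: cooperate → 19(1+δ+…+δ^4); deviate → 26 + 10(δ+…+δ^4).
Cooperation is sustained iff (19−10)(δ+…+δ^4) ≥ 26−19.
δ+…+δ^4 = 3/5·(1−(3/5)^4)/(1−3/5) = 1.3056, and (26−19)/(19−10) = 0.7778.
1.3056 ≥ 0.7778, so cooperation is sustainable.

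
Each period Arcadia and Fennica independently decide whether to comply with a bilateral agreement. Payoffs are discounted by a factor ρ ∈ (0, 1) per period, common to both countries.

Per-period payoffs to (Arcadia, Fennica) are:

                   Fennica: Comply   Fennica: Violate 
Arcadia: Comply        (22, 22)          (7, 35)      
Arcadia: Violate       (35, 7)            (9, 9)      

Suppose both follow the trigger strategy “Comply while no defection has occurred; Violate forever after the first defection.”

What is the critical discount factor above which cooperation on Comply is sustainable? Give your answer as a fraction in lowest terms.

1/2

Under grim trigger the critical discount factor is (T−C)/(T−P) with T = 35, C = 22, P = 9.
ρ* = (35−22)/(35−9) = 13/26 = 1/2.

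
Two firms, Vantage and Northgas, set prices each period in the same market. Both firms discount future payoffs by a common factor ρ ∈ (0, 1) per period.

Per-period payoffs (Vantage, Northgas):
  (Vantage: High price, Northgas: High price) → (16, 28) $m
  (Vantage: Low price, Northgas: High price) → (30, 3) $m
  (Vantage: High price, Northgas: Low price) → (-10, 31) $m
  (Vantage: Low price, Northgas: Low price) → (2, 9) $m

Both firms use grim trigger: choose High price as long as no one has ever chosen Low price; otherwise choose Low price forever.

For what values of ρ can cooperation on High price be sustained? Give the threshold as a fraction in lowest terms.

For Vantage: deviation gain 30−16 = 14, per-period punishment loss 16−2 = 14. IC gives ρ ≥ 14/28 = 1/2.
For Northgas: gain 3, loss 19 per period, so ρ ≥ 3/22.
The tighter constraint is Vantage's, so cooperation needs ρ ≥ 1/2.

1/2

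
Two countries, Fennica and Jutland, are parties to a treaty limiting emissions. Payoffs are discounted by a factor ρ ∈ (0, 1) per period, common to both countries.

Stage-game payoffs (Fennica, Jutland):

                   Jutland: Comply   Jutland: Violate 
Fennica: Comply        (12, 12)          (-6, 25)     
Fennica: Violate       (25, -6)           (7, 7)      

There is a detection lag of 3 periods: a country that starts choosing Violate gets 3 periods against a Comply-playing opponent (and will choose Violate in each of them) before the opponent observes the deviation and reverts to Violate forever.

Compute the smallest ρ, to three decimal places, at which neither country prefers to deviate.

Deviating for the 3 undetected periods gains 25−12 = 13 per period over cooperation, then loses 12−7 = 5 per period forever once punishment starts.
Gain: 13(1 + ρ + … + ρ^2); loss: 5·ρ^3/(1−ρ).
No profitable deviation ⇔ 13(1−ρ^3) ≤ 5·ρ^3, i.e. ρ^3 ≥ 13/(13+5) = 13/18.
Hence ρ ≥ (13/18)^(1/3) ≈ 0.897.

0.897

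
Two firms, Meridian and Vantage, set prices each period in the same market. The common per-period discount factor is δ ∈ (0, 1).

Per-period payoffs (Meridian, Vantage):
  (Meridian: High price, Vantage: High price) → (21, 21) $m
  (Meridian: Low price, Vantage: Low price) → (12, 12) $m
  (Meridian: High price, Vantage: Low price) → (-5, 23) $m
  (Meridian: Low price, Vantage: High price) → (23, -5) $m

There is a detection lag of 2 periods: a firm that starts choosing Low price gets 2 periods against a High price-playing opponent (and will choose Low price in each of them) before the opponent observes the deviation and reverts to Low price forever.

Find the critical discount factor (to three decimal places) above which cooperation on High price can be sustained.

0.426

The best deviation is to choose Low price for all 2 undetected periods, earning 23 each, then 12 forever once detected.
Deviation value: 23(1−δ^2)/(1−δ) + 12δ^2/(1−δ); cooperation value: 21/(1−δ).
IC: 21 ≥ 23(1−δ^2) + 12δ^2 = 23 − 11δ^2.
So δ^2 ≥ 2/11, giving δ ≥ (2/11)^(1/2) ≈ 0.426.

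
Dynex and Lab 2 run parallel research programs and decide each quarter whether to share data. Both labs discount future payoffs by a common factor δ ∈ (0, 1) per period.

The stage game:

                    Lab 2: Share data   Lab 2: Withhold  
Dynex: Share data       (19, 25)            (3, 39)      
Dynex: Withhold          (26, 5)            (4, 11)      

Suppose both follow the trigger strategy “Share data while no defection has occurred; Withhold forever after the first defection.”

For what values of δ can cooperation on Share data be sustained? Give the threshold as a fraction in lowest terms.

Dynex's threshold: (26−19)/(26−4) = 7/22.
Lab 2's threshold: (39−25)/(39−11) = 1/2.
7/22 < 1/2, so Lab 2 binds and δ* = 1/2.

1/2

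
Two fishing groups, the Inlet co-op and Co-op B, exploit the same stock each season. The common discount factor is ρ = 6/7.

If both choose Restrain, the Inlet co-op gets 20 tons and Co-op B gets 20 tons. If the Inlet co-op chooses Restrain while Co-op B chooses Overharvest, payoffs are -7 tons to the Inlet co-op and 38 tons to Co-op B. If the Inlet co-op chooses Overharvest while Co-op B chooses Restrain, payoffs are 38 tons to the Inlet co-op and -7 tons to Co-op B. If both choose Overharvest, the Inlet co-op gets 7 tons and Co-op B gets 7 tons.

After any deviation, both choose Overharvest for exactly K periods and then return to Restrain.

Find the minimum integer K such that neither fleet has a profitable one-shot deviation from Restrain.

IC: ρ(1−ρ^K)/(1−ρ) ≥ (38−20)/(20−7) = 18/13.
With ρ = 6/7: need 1 − ρ^K ≥ 18/13·(1−6/7)/(6/7), i.e. ρ^K ≤ 0.7692.
Since (6/7)^1 = 0.8571 and (6/7)^2 = 0.7347, the smallest such K is 2.

2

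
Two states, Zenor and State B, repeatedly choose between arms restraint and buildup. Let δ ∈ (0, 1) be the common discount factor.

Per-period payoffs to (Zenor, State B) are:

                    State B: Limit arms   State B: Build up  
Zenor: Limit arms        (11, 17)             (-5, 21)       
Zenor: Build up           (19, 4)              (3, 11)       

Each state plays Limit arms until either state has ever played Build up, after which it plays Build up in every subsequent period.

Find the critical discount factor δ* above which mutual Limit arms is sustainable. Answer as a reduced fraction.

Zenor: cooperation gives 11 each period; deviation gives 19 once then 3 forever.
  11/(1−δ) ≥ 19 + 3δ/(1−δ) ⇒ δ ≥ 8/16 = 1/2.
State B: cooperation gives 17 each period; deviation gives 21 once then 11 forever.
  δ ≥ 4/10 = 2/5.
Both must hold, so the binding constraint is Zenor's: δ ≥ 1/2.

1/2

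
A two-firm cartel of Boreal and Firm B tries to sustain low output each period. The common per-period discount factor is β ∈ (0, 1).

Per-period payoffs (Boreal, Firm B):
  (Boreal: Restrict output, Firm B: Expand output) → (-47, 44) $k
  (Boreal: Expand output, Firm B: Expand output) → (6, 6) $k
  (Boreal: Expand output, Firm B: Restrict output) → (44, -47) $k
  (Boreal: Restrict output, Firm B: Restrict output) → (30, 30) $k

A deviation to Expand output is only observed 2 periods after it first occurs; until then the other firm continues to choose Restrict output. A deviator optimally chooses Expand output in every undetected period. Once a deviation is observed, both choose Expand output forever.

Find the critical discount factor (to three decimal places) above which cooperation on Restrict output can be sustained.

0.607

Deviating for the 2 undetected periods gains 44−30 = 14 per period over cooperation, then loses 30−6 = 24 per period forever once punishment starts.
Gain: 14(1 + β + … + β^1); loss: 24·β^2/(1−β).
No profitable deviation ⇔ 14(1−β^2) ≤ 24·β^2, i.e. β^2 ≥ 14/(14+24) = 7/19.
Hence β ≥ (7/19)^(1/2) ≈ 0.607.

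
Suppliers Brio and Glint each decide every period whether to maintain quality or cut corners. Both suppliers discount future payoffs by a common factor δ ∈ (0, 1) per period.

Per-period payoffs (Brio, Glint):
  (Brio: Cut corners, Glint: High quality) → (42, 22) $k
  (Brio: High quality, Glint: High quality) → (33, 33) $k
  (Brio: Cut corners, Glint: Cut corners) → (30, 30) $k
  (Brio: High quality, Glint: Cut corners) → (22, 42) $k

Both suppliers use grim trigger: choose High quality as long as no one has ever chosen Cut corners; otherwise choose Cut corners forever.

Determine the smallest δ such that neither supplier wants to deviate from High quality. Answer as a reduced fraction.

3/4

33/(1−δ) ≥ 42 + 30δ/(1−δ)
33 ≥ 42 − 12δ
δ ≥ 9/12 = 3/4.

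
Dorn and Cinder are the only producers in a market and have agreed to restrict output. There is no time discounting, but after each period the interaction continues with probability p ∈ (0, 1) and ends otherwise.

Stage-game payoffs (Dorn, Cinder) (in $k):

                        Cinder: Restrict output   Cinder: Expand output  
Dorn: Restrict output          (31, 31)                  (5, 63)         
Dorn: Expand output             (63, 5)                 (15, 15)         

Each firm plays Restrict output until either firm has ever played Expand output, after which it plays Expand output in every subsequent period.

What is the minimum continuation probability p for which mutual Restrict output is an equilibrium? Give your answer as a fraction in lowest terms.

2/3

With no time discounting, the continuation probability p plays the role of the discount factor.
Grim-trigger IC: 31/(1−p) ≥ 63 + 15p/(1−p) ⇒ p ≥ (63−31)/(63−15) = 2/3.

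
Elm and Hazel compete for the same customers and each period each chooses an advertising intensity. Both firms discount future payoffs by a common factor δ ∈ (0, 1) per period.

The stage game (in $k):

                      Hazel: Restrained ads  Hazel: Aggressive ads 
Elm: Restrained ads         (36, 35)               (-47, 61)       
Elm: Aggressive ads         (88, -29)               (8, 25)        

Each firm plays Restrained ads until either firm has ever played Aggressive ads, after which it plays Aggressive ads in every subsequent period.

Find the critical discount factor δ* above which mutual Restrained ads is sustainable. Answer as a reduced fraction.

Elm's threshold: (88−36)/(88−8) = 13/20.
Hazel's threshold: (61−35)/(61−25) = 13/18.
13/20 < 13/18, so Hazel binds and δ* = 13/18.

13/18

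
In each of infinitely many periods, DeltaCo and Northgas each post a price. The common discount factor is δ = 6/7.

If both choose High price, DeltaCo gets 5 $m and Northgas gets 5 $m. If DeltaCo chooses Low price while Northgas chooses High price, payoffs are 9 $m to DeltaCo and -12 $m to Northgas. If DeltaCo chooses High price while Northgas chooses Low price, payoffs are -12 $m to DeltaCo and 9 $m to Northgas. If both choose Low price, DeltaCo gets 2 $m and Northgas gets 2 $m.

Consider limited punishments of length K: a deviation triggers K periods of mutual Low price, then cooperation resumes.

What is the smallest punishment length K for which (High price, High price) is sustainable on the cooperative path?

2

No profitable deviation requires (5−2)(δ+…+δ^K) ≥ 9−5, i.e. δ+…+δ^K ≥ 4/3 ≈ 1.3333.
With δ = 6/7, the partial sums are K=1: 0.8571, K=2: 1.5918.
K = 2 is the first length at which the sum reaches 1.3333.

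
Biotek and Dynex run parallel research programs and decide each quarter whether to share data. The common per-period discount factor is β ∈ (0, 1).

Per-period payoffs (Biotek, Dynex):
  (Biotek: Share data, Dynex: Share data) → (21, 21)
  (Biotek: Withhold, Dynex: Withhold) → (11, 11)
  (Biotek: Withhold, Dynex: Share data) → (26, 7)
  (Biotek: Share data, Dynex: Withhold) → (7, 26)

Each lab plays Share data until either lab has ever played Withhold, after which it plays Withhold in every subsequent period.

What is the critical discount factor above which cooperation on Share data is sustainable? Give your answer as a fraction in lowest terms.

Under grim trigger the critical discount factor is (T−C)/(T−P) with T = 26, C = 21, P = 11.
β* = (26−21)/(26−11) = 5/15 = 1/3.

1/3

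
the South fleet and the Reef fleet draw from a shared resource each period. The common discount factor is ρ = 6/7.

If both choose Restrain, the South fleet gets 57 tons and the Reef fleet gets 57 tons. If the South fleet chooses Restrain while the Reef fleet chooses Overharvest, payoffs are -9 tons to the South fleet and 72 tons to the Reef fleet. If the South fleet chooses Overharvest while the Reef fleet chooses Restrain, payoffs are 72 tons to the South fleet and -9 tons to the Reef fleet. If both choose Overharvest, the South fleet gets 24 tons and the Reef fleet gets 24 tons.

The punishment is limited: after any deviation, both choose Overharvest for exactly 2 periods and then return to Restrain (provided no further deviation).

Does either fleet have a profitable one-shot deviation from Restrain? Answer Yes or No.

A one-shot deviation gives 72 now, then 24 for 2 periods, then back to 57.
Gain from deviating: (72−57) today; loss: (57−24) in each of the next 2 periods.
No-deviation condition: (57−24)(ρ+…+ρ^2) ≥ 72−57, i.e. ρ+…+ρ^2 ≥ 5/11.
At ρ = 6/7: ρ+…+ρ^2 = 1.5918 ≥ 0.4545.
So cooperation is sustainable.

No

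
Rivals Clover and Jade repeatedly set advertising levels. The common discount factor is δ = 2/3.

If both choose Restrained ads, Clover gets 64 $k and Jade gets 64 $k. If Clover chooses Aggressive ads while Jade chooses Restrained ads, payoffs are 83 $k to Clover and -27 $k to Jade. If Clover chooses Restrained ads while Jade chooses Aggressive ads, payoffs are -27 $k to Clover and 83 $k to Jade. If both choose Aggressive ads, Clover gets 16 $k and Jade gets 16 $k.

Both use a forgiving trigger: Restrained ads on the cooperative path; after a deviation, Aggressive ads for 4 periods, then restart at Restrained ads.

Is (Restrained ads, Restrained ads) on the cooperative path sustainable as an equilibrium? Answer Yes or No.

Yes

Comparing payoff streams over the 5 periods until play realigns: cooperate → 64(1+δ+…+δ^4); deviate → 83 + 16(δ+…+δ^4).
Cooperation is sustained iff (64−16)(δ+…+δ^4) ≥ 83−64.
δ+…+δ^4 = 2/3·(1−(2/3)^4)/(1−2/3) = 1.6049, and (83−64)/(64−16) = 0.3958.
1.6049 ≥ 0.3958, so cooperation is sustainable.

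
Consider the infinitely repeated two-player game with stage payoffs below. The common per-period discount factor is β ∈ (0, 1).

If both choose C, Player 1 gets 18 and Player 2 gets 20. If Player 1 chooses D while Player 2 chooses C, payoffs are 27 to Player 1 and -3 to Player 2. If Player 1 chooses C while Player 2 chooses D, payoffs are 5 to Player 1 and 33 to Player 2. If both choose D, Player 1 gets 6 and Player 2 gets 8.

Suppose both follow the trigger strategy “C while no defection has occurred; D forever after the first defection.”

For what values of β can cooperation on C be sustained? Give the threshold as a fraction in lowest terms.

Player 1: cooperation gives 18 each period; deviation gives 27 once then 6 forever.
  18/(1−β) ≥ 27 + 6β/(1−β) ⇒ β ≥ 9/21 = 3/7.
Player 2: cooperation gives 20 each period; deviation gives 33 once then 8 forever.
  β ≥ 13/25.
Both must hold, so the binding constraint is Player 2's: β ≥ 13/25.

13/25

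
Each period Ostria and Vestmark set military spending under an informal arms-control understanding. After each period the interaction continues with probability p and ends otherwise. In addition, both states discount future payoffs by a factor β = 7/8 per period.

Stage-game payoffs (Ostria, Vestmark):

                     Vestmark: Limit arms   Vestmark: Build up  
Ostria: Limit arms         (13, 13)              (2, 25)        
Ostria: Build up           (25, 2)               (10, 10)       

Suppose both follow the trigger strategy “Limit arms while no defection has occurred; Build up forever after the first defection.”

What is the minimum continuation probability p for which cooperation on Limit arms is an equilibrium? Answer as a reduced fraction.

32/35

With continuation probability p and discount β, the effective per-period discount factor is βp.
Grim-trigger IC: βp ≥ (25−13)/(25−10) = 4/5.
So p ≥ (4/5)/(7/8) = 32/35.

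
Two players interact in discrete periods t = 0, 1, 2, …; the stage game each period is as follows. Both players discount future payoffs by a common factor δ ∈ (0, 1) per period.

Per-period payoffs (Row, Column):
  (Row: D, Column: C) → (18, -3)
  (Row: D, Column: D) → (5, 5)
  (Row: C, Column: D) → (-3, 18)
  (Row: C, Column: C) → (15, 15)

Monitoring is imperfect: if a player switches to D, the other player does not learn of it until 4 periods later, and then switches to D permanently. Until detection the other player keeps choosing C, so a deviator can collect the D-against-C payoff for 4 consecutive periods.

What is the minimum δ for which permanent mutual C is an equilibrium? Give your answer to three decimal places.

0.693

A deviator earns 18 for 4 periods, then 5 forever; cooperating earns 15 forever. Multiplying the IC by (1−δ):
15 ≥ 18(1−δ^4) + 5δ^4, so 13·δ^4 ≥ 3 and δ^4 ≥ 3/13.
δ ≥ (3/13)^(1/4) ≈ 0.693.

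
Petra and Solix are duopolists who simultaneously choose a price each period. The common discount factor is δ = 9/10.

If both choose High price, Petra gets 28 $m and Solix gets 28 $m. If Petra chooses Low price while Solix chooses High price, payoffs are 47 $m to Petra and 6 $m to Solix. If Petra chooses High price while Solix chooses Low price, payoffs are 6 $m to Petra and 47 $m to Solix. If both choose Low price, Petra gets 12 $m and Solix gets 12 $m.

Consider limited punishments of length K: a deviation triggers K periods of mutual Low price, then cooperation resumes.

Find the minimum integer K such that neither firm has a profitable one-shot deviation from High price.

No profitable deviation requires (28−12)(δ+…+δ^K) ≥ 47−28, i.e. δ+…+δ^K ≥ 19/16 ≈ 1.1875.
With δ = 9/10, the partial sums are K=1: 0.9000, K=2: 1.7100.
K = 2 is the first length at which the sum reaches 1.1875.

2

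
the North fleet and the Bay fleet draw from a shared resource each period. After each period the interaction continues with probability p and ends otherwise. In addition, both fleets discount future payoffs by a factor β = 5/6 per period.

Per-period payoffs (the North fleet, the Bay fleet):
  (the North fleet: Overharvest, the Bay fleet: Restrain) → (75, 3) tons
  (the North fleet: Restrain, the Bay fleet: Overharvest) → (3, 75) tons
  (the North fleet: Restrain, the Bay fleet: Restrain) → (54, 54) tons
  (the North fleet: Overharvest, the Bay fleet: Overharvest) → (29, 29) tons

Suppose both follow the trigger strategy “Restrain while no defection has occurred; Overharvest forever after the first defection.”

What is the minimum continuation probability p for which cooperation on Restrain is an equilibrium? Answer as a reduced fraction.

Expected continuation weight on next period's payoff is β·p = 5/6·p, which plays the role of the discount factor.
Cooperation requires 5/6·p ≥ (75−54)/(75−29) = 21/46, hence p ≥ 63/115.

63/115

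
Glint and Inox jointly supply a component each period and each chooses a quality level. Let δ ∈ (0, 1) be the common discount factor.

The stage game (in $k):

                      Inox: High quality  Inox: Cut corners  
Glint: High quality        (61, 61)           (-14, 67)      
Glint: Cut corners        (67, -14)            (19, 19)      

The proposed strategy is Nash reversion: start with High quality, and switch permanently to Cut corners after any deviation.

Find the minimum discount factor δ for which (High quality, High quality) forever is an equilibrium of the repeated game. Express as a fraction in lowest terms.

1/8

Under grim trigger the critical discount factor is (T−C)/(T−P) with T = 67, C = 61, P = 19.
δ* = (67−61)/(67−19) = 6/48 = 1/8.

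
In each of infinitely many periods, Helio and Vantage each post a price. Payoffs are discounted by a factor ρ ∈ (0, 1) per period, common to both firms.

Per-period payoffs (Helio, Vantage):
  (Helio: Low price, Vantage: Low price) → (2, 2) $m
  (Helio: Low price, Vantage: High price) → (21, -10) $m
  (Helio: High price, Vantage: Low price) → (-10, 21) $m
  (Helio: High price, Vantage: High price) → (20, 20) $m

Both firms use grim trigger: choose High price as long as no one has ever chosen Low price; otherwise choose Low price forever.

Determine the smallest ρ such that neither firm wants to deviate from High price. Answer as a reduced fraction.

Cooperation forever yields 20 each period: 20/(1−ρ).
Deviating yields 21 once, then 2 forever: 21 + 2ρ/(1−ρ).
No profitable deviation requires 20/(1−ρ) ≥ 21 + 2ρ/(1−ρ).
Multiplying by (1−ρ): 20 ≥ 21(1−ρ) + 2ρ = 21 − 19ρ.
So 19ρ ≥ 1, i.e. ρ ≥ 1/19.

1/19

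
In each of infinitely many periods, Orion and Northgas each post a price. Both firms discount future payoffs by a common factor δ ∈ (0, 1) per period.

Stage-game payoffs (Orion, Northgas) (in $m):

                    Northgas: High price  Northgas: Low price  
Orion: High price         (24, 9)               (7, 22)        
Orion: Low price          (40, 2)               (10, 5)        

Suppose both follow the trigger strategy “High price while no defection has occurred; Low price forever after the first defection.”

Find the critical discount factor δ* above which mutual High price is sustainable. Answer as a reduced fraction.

13/17

For Orion: deviation gain 40−24 = 16, per-period punishment loss 24−10 = 14. IC gives δ ≥ 16/30 = 8/15.
For Northgas: gain 13, loss 4 per period, so δ ≥ 13/17.
The tighter constraint is Northgas's, so cooperation needs δ ≥ 13/17.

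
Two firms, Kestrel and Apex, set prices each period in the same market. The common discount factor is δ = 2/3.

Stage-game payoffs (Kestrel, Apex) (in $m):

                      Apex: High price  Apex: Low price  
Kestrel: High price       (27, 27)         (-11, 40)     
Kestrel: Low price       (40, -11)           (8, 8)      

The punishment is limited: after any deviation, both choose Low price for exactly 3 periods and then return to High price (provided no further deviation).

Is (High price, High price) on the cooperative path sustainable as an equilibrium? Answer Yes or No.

Yes

A one-shot deviation gives 40 now, then 8 for 3 periods, then back to 27.
Gain from deviating: (40−27) today; loss: (27−8) in each of the next 3 periods.
No-deviation condition: (27−8)(δ+…+δ^3) ≥ 40−27, i.e. δ+…+δ^3 ≥ 13/19.
At δ = 2/3: δ+…+δ^3 = 1.4074 ≥ 0.6842.
So cooperation is sustainable.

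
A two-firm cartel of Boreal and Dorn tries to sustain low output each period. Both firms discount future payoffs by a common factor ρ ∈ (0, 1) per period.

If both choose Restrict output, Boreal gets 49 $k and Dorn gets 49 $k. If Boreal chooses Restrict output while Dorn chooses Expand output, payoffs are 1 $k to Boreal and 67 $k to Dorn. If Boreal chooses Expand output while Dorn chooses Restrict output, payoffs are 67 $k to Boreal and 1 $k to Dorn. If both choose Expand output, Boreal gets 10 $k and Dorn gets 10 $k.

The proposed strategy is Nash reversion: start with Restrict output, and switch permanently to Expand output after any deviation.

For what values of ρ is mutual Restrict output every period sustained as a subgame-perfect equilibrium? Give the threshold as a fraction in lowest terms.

6/19

49/(1−ρ) ≥ 67 + 10ρ/(1−ρ)
49 ≥ 67 − 57ρ
ρ ≥ 18/57 = 6/19.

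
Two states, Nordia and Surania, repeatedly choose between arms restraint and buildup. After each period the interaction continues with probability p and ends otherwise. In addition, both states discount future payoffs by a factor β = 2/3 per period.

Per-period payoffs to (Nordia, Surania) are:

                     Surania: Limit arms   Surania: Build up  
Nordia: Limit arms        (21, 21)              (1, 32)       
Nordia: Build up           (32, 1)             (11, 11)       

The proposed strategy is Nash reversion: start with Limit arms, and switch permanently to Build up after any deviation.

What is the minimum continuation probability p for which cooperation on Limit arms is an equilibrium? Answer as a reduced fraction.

11/14

Expected continuation weight on next period's payoff is β·p = 2/3·p, which plays the role of the discount factor.
Cooperation requires 2/3·p ≥ (32−21)/(32−11) = 11/21, hence p ≥ 11/14.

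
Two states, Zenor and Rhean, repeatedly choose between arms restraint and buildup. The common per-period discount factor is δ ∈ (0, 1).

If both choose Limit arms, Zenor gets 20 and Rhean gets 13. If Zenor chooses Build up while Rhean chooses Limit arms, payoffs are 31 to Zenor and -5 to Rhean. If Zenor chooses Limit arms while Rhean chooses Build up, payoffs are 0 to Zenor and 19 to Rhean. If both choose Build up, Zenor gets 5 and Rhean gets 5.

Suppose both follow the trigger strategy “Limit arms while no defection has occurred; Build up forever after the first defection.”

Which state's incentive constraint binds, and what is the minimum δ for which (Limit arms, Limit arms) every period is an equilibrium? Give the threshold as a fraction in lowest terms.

For Zenor: deviation gain 31−20 = 11, per-period punishment loss 20−5 = 15. IC gives δ ≥ 11/26.
For Rhean: gain 6, loss 8 per period, so δ ≥ 6/14 = 3/7.
The tighter constraint is Rhean's, so cooperation needs δ ≥ 3/7.

Rhean; δ ≥ 3/7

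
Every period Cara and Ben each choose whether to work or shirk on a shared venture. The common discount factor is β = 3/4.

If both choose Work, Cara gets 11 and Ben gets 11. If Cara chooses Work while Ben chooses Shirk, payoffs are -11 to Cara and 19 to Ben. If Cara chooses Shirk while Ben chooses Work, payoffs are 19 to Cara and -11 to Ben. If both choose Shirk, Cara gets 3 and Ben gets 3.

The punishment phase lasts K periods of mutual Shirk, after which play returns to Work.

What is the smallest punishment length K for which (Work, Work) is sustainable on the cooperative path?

IC: β(1−β^K)/(1−β) ≥ (19−11)/(11−3) = 1.
With β = 3/4: need 1 − β^K ≥ 1·(1−3/4)/(3/4), i.e. β^K ≤ 0.6667.
Since (3/4)^1 = 0.7500 and (3/4)^2 = 0.5625, the smallest such K is 2.

2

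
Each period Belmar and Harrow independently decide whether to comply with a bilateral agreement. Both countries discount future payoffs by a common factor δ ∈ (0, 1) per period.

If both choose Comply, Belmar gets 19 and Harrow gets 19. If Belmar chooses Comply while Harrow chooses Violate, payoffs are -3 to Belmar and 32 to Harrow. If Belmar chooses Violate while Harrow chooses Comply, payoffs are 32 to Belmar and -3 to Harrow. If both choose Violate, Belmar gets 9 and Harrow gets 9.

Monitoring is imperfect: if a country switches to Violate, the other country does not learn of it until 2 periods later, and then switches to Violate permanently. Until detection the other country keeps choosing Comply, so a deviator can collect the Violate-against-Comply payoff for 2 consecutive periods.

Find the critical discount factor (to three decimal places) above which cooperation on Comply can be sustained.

Deviating for the 2 undetected periods gains 32−19 = 13 per period over cooperation, then loses 19−9 = 10 per period forever once punishment starts.
Gain: 13(1 + δ + … + δ^1); loss: 10·δ^2/(1−δ).
No profitable deviation ⇔ 13(1−δ^2) ≤ 10·δ^2, i.e. δ^2 ≥ 13/(13+10) = 13/23.
Hence δ ≥ (13/23)^(1/2) ≈ 0.752.

0.752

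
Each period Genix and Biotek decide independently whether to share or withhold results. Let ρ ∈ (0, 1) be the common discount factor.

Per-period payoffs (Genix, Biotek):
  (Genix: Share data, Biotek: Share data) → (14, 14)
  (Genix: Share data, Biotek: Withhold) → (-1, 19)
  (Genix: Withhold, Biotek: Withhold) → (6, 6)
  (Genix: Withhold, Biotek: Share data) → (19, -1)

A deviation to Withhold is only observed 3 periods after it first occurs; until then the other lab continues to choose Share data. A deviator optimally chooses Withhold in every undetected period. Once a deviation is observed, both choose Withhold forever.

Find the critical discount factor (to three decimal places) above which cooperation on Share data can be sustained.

0.727

The best deviation is to choose Withhold for all 3 undetected periods, earning 19 each, then 6 forever once detected.
Deviation value: 19(1−ρ^3)/(1−ρ) + 6ρ^3/(1−ρ); cooperation value: 14/(1−ρ).
IC: 14 ≥ 19(1−ρ^3) + 6ρ^3 = 19 − 13ρ^3.
So ρ^3 ≥ 5/13, giving ρ ≥ (5/13)^(1/3) ≈ 0.727.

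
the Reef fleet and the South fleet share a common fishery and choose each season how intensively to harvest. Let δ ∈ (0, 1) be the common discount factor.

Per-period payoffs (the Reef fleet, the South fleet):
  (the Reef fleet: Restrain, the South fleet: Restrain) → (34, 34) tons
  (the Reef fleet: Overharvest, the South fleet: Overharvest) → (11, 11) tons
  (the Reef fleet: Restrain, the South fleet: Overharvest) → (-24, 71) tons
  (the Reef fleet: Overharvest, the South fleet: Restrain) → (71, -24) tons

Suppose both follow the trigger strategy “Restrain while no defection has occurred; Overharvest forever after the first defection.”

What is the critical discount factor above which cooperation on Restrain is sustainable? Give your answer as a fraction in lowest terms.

37/60

Cooperation forever yields 34 each period: 34/(1−δ).
Deviating yields 71 once, then 11 forever: 71 + 11δ/(1−δ).
No profitable deviation requires 34/(1−δ) ≥ 71 + 11δ/(1−δ).
Multiplying by (1−δ): 34 ≥ 71(1−δ) + 11δ = 71 − 60δ.
So 60δ ≥ 37, i.e. δ ≥ 37/60.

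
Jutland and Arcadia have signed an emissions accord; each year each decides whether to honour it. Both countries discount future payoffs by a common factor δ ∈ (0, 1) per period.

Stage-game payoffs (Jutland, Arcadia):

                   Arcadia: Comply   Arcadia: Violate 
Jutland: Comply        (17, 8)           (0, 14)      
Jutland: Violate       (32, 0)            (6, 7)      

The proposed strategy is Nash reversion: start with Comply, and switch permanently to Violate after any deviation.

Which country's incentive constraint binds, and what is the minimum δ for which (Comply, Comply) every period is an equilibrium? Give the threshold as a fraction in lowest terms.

Arcadia; δ ≥ 6/7

Jutland: cooperation gives 17 each period; deviation gives 32 once then 6 forever.
  17/(1−δ) ≥ 32 + 6δ/(1−δ) ⇒ δ ≥ 15/26.
Arcadia: cooperation gives 8 each period; deviation gives 14 once then 7 forever.
  δ ≥ 6/7.
Both must hold, so the binding constraint is Arcadia's: δ ≥ 6/7.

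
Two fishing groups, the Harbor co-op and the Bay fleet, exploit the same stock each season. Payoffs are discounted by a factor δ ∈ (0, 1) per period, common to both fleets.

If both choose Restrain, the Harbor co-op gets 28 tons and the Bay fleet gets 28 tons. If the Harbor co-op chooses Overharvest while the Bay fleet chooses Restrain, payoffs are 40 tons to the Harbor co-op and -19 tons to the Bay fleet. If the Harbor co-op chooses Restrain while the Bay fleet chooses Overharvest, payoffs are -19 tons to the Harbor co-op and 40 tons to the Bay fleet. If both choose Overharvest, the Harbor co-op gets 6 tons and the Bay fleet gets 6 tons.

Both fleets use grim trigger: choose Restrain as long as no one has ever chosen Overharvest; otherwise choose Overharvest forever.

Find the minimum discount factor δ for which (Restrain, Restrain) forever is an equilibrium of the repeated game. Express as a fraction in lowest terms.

Under grim trigger the critical discount factor is (T−C)/(T−P) with T = 40, C = 28, P = 6.
δ* = (40−28)/(40−6) = 12/34 = 6/17.

6/17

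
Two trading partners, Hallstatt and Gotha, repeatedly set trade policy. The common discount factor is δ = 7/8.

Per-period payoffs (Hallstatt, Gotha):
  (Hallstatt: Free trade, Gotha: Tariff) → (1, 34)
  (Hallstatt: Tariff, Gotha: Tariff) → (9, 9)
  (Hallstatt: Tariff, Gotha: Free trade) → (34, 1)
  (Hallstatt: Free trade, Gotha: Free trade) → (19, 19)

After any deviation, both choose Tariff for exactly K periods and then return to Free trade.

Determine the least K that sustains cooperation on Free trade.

IC: δ(1−δ^K)/(1−δ) ≥ (34−19)/(19−9) = 3/2.
With δ = 7/8: need 1 − δ^K ≥ 3/2·(1−7/8)/(7/8), i.e. δ^K ≤ 0.7857.
Since (7/8)^1 = 0.8750 and (7/8)^2 = 0.7656, the smallest such K is 2.

2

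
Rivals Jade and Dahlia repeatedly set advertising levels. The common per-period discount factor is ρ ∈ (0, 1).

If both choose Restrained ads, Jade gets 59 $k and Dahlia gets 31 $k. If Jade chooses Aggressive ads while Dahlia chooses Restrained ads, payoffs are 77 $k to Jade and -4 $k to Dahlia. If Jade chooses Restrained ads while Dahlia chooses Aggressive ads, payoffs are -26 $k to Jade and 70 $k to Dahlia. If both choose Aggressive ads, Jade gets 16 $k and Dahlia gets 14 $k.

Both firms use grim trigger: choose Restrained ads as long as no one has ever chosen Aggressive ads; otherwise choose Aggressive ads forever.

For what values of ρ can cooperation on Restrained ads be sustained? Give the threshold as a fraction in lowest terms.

39/56

Jade: cooperation gives 59 each period; deviation gives 77 once then 16 forever.
  59/(1−ρ) ≥ 77 + 16ρ/(1−ρ) ⇒ ρ ≥ 18/61.
Dahlia: cooperation gives 31 each period; deviation gives 70 once then 14 forever.
  ρ ≥ 39/56.
Both must hold, so the binding constraint is Dahlia's: ρ ≥ 39/56.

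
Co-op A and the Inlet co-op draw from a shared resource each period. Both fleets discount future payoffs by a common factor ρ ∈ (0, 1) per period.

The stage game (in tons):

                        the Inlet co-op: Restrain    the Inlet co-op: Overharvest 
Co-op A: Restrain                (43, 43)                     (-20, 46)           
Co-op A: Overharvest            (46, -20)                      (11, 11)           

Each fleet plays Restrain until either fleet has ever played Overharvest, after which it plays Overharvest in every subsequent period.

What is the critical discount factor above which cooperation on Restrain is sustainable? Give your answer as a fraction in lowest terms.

Under grim trigger the critical discount factor is (T−C)/(T−P) with T = 46, C = 43, P = 11.
ρ* = (46−43)/(46−11) = 3/35.

3/35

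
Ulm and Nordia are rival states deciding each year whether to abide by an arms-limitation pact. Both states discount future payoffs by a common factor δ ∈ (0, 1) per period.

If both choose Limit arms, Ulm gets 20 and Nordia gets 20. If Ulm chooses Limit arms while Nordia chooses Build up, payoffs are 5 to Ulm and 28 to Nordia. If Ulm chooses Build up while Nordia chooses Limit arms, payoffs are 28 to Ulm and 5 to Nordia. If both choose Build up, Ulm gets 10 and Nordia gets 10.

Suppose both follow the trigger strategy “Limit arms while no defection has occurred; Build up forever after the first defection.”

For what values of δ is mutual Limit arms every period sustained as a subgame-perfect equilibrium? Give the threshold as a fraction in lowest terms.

20/(1−δ) ≥ 28 + 10δ/(1−δ)
20 ≥ 28 − 18δ
δ ≥ 8/18 = 4/9.

4/9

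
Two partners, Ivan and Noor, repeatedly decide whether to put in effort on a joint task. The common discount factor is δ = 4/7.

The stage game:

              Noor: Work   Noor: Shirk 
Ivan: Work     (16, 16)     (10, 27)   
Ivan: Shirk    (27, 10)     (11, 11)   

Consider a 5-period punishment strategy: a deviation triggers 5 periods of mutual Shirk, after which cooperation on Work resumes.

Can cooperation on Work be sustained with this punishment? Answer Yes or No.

IC: δ+…+δ^5 ≥ (27−16)/(16−11) = 11/5.
At δ = 4/7: partial sum = 1.2521 < 2.2000. Cooperation not sustainable.

No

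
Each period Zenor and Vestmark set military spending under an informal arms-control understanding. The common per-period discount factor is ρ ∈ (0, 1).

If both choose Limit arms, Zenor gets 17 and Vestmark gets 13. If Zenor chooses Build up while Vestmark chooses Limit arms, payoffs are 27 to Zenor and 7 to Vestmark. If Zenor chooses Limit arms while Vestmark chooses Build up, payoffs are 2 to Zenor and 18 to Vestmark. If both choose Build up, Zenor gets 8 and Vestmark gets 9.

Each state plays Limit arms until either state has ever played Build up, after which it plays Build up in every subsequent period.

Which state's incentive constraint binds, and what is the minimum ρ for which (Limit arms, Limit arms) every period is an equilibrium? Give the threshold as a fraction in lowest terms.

Zenor: cooperation gives 17 each period; deviation gives 27 once then 8 forever.
  17/(1−ρ) ≥ 27 + 8ρ/(1−ρ) ⇒ ρ ≥ 10/19.
Vestmark: cooperation gives 13 each period; deviation gives 18 once then 9 forever.
  ρ ≥ 5/9.
Both must hold, so the binding constraint is Vestmark's: ρ ≥ 5/9.

Vestmark; ρ ≥ 5/9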